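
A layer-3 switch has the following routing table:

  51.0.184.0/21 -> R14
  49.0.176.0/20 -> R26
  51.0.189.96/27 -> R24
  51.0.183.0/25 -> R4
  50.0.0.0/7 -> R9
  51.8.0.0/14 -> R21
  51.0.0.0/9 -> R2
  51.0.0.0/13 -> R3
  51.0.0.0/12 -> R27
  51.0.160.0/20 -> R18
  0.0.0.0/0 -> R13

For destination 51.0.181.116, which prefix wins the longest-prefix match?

Entries matching 51.0.181.116:
  0.0.0.0/0 (default, matches everything)
  50.0.0.0/7 (50.0.0.0 - 51.255.255.255)
  51.0.0.0/9 (51.0.0.0 - 51.127.255.255)
  51.0.0.0/12 (51.0.0.0 - 51.15.255.255)
  51.0.0.0/13 (51.0.0.0 - 51.7.255.255)
Most specific is 51.0.0.0/13.

51.0.0.0/13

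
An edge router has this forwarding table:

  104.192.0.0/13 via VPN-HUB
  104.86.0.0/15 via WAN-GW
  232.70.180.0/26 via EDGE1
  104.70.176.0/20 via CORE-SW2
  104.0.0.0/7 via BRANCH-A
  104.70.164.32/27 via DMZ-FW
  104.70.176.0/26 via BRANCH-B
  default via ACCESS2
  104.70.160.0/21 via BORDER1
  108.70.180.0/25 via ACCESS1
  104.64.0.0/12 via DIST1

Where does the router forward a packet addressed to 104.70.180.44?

CORE-SW2

Routes whose prefix contains 104.70.180.44:
  0.0.0.0/0 (default, matches everything) -> ACCESS2
  104.0.0.0/7 (104.0.0.0 - 105.255.255.255) -> BRANCH-A
  104.64.0.0/12 (104.64.0.0 - 104.79.255.255) -> DIST1
  104.70.176.0/20 (104.70.176.0 - 104.70.191.255) -> CORE-SW2
More-specific entries that do NOT match:
  104.70.164.32/27 (104.70.164.32 - 104.70.164.63) does not contain 104.70.180.44
  232.70.180.0/26 (232.70.180.0 - 232.70.180.63) does not contain 104.70.180.44
  104.70.176.0/26 (104.70.176.0 - 104.70.176.63) does not contain 104.70.180.44
  108.70.180.0/25 (108.70.180.0 - 108.70.180.127) does not contain 104.70.180.44
  104.70.160.0/21 (104.70.160.0 - 104.70.167.255) does not contain 104.70.180.44
Longest matching prefix is /20 -> next hop CORE-SW2.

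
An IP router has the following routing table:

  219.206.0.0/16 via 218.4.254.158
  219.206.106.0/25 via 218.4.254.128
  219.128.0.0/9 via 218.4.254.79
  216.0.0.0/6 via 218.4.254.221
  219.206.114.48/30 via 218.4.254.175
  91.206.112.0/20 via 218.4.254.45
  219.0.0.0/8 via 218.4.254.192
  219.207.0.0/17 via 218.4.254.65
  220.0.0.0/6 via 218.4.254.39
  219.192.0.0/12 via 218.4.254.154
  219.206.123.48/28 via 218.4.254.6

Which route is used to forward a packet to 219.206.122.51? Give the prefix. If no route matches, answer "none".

Entries matching 219.206.122.51:
  216.0.0.0/6 (216.0.0.0 - 219.255.255.255)
  219.0.0.0/8 (219.0.0.0 - 219.255.255.255)
  219.128.0.0/9 (219.128.0.0 - 219.255.255.255)
  219.192.0.0/12 (219.192.0.0 - 219.207.255.255)
  219.206.0.0/16 (219.206.0.0 - 219.206.255.255)
Most specific is 219.206.0.0/16.

219.206.0.0/16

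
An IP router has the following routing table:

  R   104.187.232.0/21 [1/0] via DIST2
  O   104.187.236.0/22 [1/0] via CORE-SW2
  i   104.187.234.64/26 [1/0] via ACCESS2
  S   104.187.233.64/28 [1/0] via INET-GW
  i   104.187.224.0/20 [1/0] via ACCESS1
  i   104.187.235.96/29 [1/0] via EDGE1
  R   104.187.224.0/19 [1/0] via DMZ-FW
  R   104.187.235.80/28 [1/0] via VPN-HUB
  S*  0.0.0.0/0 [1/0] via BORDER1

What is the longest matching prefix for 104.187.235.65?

Entries matching 104.187.235.65:
  0.0.0.0/0 (default, matches everything)
  104.187.224.0/19 (104.187.224.0 - 104.187.255.255)
  104.187.224.0/20 (104.187.224.0 - 104.187.239.255)
  104.187.232.0/21 (104.187.232.0 - 104.187.239.255)
Most specific is 104.187.232.0/21.

104.187.232.0/21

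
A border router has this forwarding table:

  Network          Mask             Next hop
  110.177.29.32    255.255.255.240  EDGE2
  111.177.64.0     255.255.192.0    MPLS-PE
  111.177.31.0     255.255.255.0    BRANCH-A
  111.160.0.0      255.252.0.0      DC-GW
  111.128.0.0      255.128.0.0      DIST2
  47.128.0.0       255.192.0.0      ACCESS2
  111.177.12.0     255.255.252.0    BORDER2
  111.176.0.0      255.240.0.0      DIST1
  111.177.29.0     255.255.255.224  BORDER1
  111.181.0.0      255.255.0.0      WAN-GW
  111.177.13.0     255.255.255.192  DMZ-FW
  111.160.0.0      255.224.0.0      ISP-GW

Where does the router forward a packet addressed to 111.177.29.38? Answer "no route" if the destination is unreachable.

Routes whose prefix contains 111.177.29.38:
  111.128.0.0/9 (111.128.0.0 - 111.255.255.255) -> DIST2
  111.160.0.0/11 (111.160.0.0 - 111.191.255.255) -> ISP-GW
  111.176.0.0/12 (111.176.0.0 - 111.191.255.255) -> DIST1
More-specific entries that do NOT match:
  110.177.29.32/28 (110.177.29.32 - 110.177.29.47) does not contain 111.177.29.38
  111.177.29.0/27 (111.177.29.0 - 111.177.29.31) does not contain 111.177.29.38
  111.177.13.0/26 (111.177.13.0 - 111.177.13.63) does not contain 111.177.29.38
  111.177.31.0/24 (111.177.31.0 - 111.177.31.255) does not contain 111.177.29.38
  111.177.12.0/22 (111.177.12.0 - 111.177.15.255) does not contain 111.177.29.38
  111.177.64.0/18 (111.177.64.0 - 111.177.127.255) does not contain 111.177.29.38
  111.181.0.0/16 (111.181.0.0 - 111.181.255.255) does not contain 111.177.29.38
  111.160.0.0/14 (111.160.0.0 - 111.163.255.255) does not contain 111.177.29.38
Longest matching prefix is /12 -> next hop DIST1.

DIST1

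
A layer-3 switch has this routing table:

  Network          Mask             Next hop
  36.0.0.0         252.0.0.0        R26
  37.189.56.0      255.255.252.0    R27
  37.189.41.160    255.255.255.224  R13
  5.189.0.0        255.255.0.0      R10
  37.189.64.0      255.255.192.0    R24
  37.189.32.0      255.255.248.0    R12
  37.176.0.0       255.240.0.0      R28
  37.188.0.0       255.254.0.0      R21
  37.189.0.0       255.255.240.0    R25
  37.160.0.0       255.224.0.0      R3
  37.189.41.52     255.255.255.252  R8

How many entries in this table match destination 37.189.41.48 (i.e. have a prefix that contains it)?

4

Prefixes containing 37.189.41.48:
  36.0.0.0/6 (36.0.0.0 - 39.255.255.255)
  37.160.0.0/11 (37.160.0.0 - 37.191.255.255)
  37.176.0.0/12 (37.176.0.0 - 37.191.255.255)
  37.188.0.0/15 (37.188.0.0 - 37.189.255.255)
Total matching entries: 4.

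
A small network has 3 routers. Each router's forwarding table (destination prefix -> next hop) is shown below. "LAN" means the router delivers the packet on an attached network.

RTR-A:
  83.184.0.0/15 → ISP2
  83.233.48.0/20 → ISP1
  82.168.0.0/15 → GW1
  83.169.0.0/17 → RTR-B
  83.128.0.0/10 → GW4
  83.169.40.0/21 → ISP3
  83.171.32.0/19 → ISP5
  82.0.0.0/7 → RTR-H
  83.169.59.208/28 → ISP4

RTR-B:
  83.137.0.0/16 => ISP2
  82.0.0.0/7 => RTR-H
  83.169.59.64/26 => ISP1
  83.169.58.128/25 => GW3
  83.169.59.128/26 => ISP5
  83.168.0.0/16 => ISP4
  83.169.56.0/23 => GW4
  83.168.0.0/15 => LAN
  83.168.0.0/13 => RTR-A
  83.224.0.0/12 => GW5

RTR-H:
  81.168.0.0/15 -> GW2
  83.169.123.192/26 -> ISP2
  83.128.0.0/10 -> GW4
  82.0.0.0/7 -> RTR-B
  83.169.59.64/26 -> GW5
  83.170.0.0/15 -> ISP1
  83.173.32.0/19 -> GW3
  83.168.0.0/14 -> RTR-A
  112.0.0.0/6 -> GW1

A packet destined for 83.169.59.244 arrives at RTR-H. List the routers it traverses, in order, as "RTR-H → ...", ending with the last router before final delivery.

At RTR-H: longest match for 83.169.59.244 is 83.168.0.0/14 -> RTR-A
At RTR-A: longest match for 83.169.59.244 is 83.169.0.0/17 -> RTR-B
At RTR-B: longest match for 83.169.59.244 is 83.168.0.0/15 -> LAN

RTR-H → RTR-A → RTR-B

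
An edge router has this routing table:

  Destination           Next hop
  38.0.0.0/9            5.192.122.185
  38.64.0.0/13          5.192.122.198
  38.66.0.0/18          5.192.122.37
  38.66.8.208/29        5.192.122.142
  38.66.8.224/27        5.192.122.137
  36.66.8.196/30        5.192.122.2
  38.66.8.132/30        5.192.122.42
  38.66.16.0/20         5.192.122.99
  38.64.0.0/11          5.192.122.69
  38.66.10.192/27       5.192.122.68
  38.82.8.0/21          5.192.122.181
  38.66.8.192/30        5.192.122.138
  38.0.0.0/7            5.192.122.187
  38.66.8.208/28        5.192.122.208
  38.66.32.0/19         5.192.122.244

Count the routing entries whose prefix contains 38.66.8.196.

5

Prefixes containing 38.66.8.196:
  38.0.0.0/7 (38.0.0.0 - 39.255.255.255)
  38.0.0.0/9 (38.0.0.0 - 38.127.255.255)
  38.64.0.0/11 (38.64.0.0 - 38.95.255.255)
  38.64.0.0/13 (38.64.0.0 - 38.71.255.255)
  38.66.0.0/18 (38.66.0.0 - 38.66.63.255)
Total matching entries: 5.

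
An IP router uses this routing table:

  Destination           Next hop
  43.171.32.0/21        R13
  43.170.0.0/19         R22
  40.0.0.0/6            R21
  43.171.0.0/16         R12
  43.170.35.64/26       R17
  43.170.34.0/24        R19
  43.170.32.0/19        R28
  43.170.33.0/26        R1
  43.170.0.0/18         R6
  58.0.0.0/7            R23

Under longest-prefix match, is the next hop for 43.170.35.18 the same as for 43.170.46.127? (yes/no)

yes

43.170.35.18: longest match 43.170.32.0/19 -> R28
43.170.46.127: longest match 43.170.32.0/19 -> R28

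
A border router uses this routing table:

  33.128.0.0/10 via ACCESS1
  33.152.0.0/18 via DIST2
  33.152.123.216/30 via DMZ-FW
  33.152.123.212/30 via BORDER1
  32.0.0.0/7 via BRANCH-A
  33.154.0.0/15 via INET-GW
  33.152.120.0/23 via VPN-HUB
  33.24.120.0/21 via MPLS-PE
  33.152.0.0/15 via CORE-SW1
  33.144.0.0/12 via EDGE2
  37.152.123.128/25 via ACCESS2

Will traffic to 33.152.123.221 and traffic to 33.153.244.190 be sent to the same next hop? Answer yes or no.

yes

33.152.123.221: longest match 33.152.0.0/15 -> CORE-SW1
33.153.244.190: longest match 33.152.0.0/15 -> CORE-SW1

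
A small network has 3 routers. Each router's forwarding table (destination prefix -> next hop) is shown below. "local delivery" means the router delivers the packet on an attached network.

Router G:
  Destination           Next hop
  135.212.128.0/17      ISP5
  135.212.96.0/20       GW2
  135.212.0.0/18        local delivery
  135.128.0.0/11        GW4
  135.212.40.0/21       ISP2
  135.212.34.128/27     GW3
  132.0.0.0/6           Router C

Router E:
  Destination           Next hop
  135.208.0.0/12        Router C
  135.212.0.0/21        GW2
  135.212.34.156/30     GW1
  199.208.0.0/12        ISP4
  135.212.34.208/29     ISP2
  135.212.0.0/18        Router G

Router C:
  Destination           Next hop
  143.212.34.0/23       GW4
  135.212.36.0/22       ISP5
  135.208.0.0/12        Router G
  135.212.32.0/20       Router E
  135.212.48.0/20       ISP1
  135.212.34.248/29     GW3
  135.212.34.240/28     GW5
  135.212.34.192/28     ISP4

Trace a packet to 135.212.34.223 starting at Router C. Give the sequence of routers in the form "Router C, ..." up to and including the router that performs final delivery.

At Router C: longest match for 135.212.34.223 is 135.212.32.0/20 -> Router E
At Router E: longest match for 135.212.34.223 is 135.212.0.0/18 -> Router G
At Router G: longest match for 135.212.34.223 is 135.212.0.0/18 -> local delivery

Router C, Router E, Router G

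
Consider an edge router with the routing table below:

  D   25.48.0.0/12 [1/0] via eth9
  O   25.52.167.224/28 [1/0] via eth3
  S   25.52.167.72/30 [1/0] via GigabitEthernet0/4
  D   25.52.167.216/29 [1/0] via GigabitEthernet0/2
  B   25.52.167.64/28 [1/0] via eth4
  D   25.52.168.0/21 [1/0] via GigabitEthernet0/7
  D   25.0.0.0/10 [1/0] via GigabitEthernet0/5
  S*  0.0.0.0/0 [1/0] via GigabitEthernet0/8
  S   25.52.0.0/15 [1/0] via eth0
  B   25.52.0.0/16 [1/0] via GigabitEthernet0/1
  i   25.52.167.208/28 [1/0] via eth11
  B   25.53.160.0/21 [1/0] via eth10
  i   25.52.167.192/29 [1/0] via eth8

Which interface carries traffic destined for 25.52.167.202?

GigabitEthernet0/1

Routes whose prefix contains 25.52.167.202:
  0.0.0.0/0 (default, matches everything) -> GigabitEthernet0/8
  25.0.0.0/10 (25.0.0.0 - 25.63.255.255) -> GigabitEthernet0/5
  25.48.0.0/12 (25.48.0.0 - 25.63.255.255) -> eth9
  25.52.0.0/15 (25.52.0.0 - 25.53.255.255) -> eth0
  25.52.0.0/16 (25.52.0.0 - 25.52.255.255) -> GigabitEthernet0/1
More-specific entries that do NOT match:
  25.52.167.72/30 (25.52.167.72 - 25.52.167.75) does not contain 25.52.167.202
  25.52.167.216/29 (25.52.167.216 - 25.52.167.223) does not contain 25.52.167.202
  25.52.167.192/29 (25.52.167.192 - 25.52.167.199) does not contain 25.52.167.202
  25.52.167.224/28 (25.52.167.224 - 25.52.167.239) does not contain 25.52.167.202
  25.52.167.64/28 (25.52.167.64 - 25.52.167.79) does not contain 25.52.167.202
  25.52.167.208/28 (25.52.167.208 - 25.52.167.223) does not contain 25.52.167.202
  25.52.168.0/21 (25.52.168.0 - 25.52.175.255) does not contain 25.52.167.202
  25.53.160.0/21 (25.53.160.0 - 25.53.167.255) does not contain 25.52.167.202
Longest matching prefix is /16 -> interface GigabitEthernet0/1.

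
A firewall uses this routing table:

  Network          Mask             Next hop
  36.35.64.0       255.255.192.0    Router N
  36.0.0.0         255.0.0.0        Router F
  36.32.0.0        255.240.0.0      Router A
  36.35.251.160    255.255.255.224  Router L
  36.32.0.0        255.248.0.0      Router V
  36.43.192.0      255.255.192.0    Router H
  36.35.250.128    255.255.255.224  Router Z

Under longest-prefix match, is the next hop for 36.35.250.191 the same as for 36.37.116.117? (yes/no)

36.35.250.191: longest match 36.32.0.0/13 -> Router V
36.37.116.117: longest match 36.32.0.0/13 -> Router V

yes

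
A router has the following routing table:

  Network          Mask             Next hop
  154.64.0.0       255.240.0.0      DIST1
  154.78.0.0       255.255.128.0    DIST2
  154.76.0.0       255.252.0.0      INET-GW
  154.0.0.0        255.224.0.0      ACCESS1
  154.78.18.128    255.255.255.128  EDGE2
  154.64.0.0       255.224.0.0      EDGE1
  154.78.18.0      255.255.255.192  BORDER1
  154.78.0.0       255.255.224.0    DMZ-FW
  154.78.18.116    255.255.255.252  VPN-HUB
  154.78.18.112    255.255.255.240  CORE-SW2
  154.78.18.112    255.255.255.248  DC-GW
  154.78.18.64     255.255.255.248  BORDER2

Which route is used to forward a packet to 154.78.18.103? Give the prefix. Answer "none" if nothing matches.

Entries matching 154.78.18.103:
  154.64.0.0/11 (154.64.0.0 - 154.95.255.255)
  154.64.0.0/12 (154.64.0.0 - 154.79.255.255)
  154.76.0.0/14 (154.76.0.0 - 154.79.255.255)
  154.78.0.0/17 (154.78.0.0 - 154.78.127.255)
  154.78.0.0/19 (154.78.0.0 - 154.78.31.255)
Most specific is 154.78.0.0/19.

154.78.0.0/19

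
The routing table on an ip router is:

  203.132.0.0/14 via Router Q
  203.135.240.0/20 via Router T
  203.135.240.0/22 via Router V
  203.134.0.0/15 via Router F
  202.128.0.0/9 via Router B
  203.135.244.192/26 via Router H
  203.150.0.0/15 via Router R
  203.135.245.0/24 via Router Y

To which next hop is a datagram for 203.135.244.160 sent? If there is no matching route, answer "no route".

Router T

Routes whose prefix contains 203.135.244.160:
  203.132.0.0/14 (203.132.0.0 - 203.135.255.255) -> Router Q
  203.134.0.0/15 (203.134.0.0 - 203.135.255.255) -> Router F
  203.135.240.0/20 (203.135.240.0 - 203.135.255.255) -> Router T
More-specific entries that do NOT match:
  203.135.244.192/26 (203.135.244.192 - 203.135.244.255) does not contain 203.135.244.160
  203.135.245.0/24 (203.135.245.0 - 203.135.245.255) does not contain 203.135.244.160
  203.135.240.0/22 (203.135.240.0 - 203.135.243.255) does not contain 203.135.244.160
Longest matching prefix is /20 -> next hop Router T.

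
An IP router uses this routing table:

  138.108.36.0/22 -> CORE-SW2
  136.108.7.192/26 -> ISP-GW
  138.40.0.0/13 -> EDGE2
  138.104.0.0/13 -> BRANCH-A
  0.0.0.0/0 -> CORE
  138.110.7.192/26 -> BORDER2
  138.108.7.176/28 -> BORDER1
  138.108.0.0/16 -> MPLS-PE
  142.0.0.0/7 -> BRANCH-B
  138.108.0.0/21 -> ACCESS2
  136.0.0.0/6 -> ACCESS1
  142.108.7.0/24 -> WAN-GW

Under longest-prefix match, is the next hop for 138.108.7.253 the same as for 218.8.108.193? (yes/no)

no

138.108.7.253: longest match 138.108.0.0/21 -> ACCESS2
218.8.108.193: longest match 0.0.0.0/0 -> CORE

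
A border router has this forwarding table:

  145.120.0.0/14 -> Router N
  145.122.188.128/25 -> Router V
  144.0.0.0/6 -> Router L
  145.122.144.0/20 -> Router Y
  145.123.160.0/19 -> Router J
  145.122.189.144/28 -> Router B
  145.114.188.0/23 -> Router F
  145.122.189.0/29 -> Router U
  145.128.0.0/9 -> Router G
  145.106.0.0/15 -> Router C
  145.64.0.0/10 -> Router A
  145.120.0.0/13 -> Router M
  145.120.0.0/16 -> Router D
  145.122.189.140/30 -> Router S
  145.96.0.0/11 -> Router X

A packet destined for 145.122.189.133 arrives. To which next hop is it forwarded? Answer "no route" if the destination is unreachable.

Router N

Routes whose prefix contains 145.122.189.133:
  144.0.0.0/6 (144.0.0.0 - 147.255.255.255) -> Router L
  145.64.0.0/10 (145.64.0.0 - 145.127.255.255) -> Router A
  145.96.0.0/11 (145.96.0.0 - 145.127.255.255) -> Router X
  145.120.0.0/13 (145.120.0.0 - 145.127.255.255) -> Router M
  145.120.0.0/14 (145.120.0.0 - 145.123.255.255) -> Router N
More-specific entries that do NOT match:
  145.122.189.140/30 (145.122.189.140 - 145.122.189.143) does not contain 145.122.189.133
  145.122.189.0/29 (145.122.189.0 - 145.122.189.7) does not contain 145.122.189.133
  145.122.189.144/28 (145.122.189.144 - 145.122.189.159) does not contain 145.122.189.133
  145.122.188.128/25 (145.122.188.128 - 145.122.188.255) does not contain 145.122.189.133
  145.114.188.0/23 (145.114.188.0 - 145.114.189.255) does not contain 145.122.189.133
  145.122.144.0/20 (145.122.144.0 - 145.122.159.255) does not contain 145.122.189.133
  145.123.160.0/19 (145.123.160.0 - 145.123.191.255) does not contain 145.122.189.133
  145.120.0.0/16 (145.120.0.0 - 145.120.255.255) does not contain 145.122.189.133
  145.106.0.0/15 (145.106.0.0 - 145.107.255.255) does not contain 145.122.189.133
Longest matching prefix is /14 -> next hop Router N.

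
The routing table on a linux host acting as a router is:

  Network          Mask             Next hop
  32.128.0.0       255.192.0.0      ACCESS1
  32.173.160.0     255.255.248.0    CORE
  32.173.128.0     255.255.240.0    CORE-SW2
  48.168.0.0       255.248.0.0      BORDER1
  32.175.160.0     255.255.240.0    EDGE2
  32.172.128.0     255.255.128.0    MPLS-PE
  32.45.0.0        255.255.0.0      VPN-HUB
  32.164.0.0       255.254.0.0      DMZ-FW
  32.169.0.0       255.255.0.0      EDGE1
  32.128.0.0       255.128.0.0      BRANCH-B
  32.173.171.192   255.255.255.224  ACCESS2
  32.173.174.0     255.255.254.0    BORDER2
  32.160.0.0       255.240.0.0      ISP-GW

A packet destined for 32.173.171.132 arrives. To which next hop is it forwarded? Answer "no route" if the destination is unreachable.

ISP-GW

Routes whose prefix contains 32.173.171.132:
  32.128.0.0/9 (32.128.0.0 - 32.255.255.255) -> BRANCH-B
  32.128.0.0/10 (32.128.0.0 - 32.191.255.255) -> ACCESS1
  32.160.0.0/12 (32.160.0.0 - 32.175.255.255) -> ISP-GW
More-specific entries that do NOT match:
  32.173.171.192/27 (32.173.171.192 - 32.173.171.223) does not contain 32.173.171.132
  32.173.174.0/23 (32.173.174.0 - 32.173.175.255) does not contain 32.173.171.132
  32.173.160.0/21 (32.173.160.0 - 32.173.167.255) does not contain 32.173.171.132
  32.173.128.0/20 (32.173.128.0 - 32.173.143.255) does not contain 32.173.171.132
  32.175.160.0/20 (32.175.160.0 - 32.175.175.255) does not contain 32.173.171.132
  32.172.128.0/17 (32.172.128.0 - 32.172.255.255) does not contain 32.173.171.132
  32.45.0.0/16 (32.45.0.0 - 32.45.255.255) does not contain 32.173.171.132
  32.169.0.0/16 (32.169.0.0 - 32.169.255.255) does not contain 32.173.171.132
  32.164.0.0/15 (32.164.0.0 - 32.165.255.255) does not contain 32.173.171.132
  48.168.0.0/13 (48.168.0.0 - 48.175.255.255) does not contain 32.173.171.132
Longest matching prefix is /12 -> next hop ISP-GW.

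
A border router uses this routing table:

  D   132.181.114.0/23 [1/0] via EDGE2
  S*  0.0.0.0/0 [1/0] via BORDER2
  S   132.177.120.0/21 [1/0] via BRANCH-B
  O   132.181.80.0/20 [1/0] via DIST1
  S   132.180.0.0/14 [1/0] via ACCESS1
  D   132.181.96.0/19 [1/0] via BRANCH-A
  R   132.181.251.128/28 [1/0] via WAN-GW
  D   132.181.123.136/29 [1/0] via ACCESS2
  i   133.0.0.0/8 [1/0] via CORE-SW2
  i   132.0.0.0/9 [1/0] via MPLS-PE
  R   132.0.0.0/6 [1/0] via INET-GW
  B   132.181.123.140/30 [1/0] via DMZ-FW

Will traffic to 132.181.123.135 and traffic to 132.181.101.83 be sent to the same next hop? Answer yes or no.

132.181.123.135: longest match 132.181.96.0/19 -> BRANCH-A
132.181.101.83: longest match 132.181.96.0/19 -> BRANCH-A

yes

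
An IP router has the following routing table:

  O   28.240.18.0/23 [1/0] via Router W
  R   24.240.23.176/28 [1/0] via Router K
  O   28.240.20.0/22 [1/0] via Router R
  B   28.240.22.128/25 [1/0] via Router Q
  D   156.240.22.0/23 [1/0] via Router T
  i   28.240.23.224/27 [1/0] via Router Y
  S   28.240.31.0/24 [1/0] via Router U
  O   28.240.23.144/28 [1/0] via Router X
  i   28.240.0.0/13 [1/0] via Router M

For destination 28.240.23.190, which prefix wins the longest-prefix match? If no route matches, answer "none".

28.240.20.0/22

Entries matching 28.240.23.190:
  28.240.0.0/13 (28.240.0.0 - 28.247.255.255)
  28.240.20.0/22 (28.240.20.0 - 28.240.23.255)
Most specific is 28.240.20.0/22.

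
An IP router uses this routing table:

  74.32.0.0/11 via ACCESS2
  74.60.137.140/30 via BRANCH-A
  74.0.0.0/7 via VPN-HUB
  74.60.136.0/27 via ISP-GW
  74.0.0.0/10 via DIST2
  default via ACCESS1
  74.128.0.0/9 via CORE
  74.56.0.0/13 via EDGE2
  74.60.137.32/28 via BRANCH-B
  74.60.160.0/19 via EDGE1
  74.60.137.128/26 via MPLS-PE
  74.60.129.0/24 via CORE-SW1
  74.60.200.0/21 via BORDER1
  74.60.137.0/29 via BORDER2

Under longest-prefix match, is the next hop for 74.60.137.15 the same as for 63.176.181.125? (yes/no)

no

74.60.137.15: longest match 74.56.0.0/13 -> EDGE2
63.176.181.125: longest match 0.0.0.0/0 -> ACCESS1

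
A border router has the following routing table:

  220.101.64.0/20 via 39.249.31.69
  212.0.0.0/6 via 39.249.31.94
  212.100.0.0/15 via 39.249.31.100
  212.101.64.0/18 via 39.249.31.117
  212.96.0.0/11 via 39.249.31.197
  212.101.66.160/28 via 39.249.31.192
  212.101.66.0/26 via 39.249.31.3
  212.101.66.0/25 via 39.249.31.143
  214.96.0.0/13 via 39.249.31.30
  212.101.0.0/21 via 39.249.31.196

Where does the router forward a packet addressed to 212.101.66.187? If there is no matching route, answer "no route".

Routes whose prefix contains 212.101.66.187:
  212.0.0.0/6 (212.0.0.0 - 215.255.255.255) -> 39.249.31.94
  212.96.0.0/11 (212.96.0.0 - 212.127.255.255) -> 39.249.31.197
  212.100.0.0/15 (212.100.0.0 - 212.101.255.255) -> 39.249.31.100
  212.101.64.0/18 (212.101.64.0 - 212.101.127.255) -> 39.249.31.117
More-specific entries that do NOT match:
  212.101.66.160/28 (212.101.66.160 - 212.101.66.175) does not contain 212.101.66.187
  212.101.66.0/26 (212.101.66.0 - 212.101.66.63) does not contain 212.101.66.187
  212.101.66.0/25 (212.101.66.0 - 212.101.66.127) does not contain 212.101.66.187
  212.101.0.0/21 (212.101.0.0 - 212.101.7.255) does not contain 212.101.66.187
  220.101.64.0/20 (220.101.64.0 - 220.101.79.255) does not contain 212.101.66.187
Longest matching prefix is /18 -> next hop 39.249.31.117.

39.249.31.117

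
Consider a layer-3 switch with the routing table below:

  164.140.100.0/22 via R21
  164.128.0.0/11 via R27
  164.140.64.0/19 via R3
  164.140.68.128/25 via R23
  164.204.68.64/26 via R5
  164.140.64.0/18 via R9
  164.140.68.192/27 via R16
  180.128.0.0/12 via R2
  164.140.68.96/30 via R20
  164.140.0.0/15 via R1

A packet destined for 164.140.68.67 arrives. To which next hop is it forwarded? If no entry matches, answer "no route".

Routes whose prefix contains 164.140.68.67:
  164.128.0.0/11 (164.128.0.0 - 164.159.255.255) -> R27
  164.140.0.0/15 (164.140.0.0 - 164.141.255.255) -> R1
  164.140.64.0/18 (164.140.64.0 - 164.140.127.255) -> R9
  164.140.64.0/19 (164.140.64.0 - 164.140.95.255) -> R3
More-specific entries that do NOT match:
  164.140.68.96/30 (164.140.68.96 - 164.140.68.99) does not contain 164.140.68.67
  164.140.68.192/27 (164.140.68.192 - 164.140.68.223) does not contain 164.140.68.67
  164.204.68.64/26 (164.204.68.64 - 164.204.68.127) does not contain 164.140.68.67
  164.140.68.128/25 (164.140.68.128 - 164.140.68.255) does not contain 164.140.68.67
  164.140.100.0/22 (164.140.100.0 - 164.140.103.255) does not contain 164.140.68.67
Longest matching prefix is /19 -> next hop R3.

R3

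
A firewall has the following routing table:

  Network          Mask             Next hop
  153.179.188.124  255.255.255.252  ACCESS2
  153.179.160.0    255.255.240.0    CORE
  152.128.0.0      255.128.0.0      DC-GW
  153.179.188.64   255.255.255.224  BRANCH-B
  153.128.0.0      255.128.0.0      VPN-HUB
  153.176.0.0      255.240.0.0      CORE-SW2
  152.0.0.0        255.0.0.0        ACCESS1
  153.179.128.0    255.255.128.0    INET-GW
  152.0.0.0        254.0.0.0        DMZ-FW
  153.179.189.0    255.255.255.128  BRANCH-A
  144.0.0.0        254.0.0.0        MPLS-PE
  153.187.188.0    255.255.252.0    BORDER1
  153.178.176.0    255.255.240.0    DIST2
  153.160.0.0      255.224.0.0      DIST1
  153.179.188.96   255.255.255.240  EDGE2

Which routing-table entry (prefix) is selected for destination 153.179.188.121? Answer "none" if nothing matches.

Entries matching 153.179.188.121:
  152.0.0.0/7 (152.0.0.0 - 153.255.255.255)
  153.128.0.0/9 (153.128.0.0 - 153.255.255.255)
  153.160.0.0/11 (153.160.0.0 - 153.191.255.255)
  153.176.0.0/12 (153.176.0.0 - 153.191.255.255)
  153.179.128.0/17 (153.179.128.0 - 153.179.255.255)
Most specific is 153.179.128.0/17.

153.179.128.0/17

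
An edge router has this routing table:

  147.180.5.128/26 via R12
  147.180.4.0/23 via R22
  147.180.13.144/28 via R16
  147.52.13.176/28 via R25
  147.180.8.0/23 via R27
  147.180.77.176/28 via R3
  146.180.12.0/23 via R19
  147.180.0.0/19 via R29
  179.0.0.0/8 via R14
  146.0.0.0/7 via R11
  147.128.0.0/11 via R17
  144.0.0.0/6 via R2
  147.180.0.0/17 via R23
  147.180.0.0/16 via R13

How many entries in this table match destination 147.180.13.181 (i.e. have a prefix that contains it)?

Prefixes containing 147.180.13.181:
  144.0.0.0/6 (144.0.0.0 - 147.255.255.255)
  146.0.0.0/7 (146.0.0.0 - 147.255.255.255)
  147.180.0.0/16 (147.180.0.0 - 147.180.255.255)
  147.180.0.0/17 (147.180.0.0 - 147.180.127.255)
  147.180.0.0/19 (147.180.0.0 - 147.180.31.255)
Total matching entries: 5.

5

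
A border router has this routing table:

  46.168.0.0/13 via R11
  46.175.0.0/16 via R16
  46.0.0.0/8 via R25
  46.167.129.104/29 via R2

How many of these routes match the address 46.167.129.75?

Prefixes containing 46.167.129.75:
  46.0.0.0/8 (46.0.0.0 - 46.255.255.255)
Total matching entries: 1.

1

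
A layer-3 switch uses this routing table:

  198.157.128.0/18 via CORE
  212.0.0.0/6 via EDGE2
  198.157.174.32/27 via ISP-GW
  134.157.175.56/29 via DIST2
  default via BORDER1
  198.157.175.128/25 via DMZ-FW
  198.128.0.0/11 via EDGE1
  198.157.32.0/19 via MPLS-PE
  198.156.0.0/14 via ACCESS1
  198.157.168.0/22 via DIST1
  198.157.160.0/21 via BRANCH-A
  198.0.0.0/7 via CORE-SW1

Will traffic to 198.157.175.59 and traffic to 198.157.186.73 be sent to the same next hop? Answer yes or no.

198.157.175.59: longest match 198.157.128.0/18 -> CORE
198.157.186.73: longest match 198.157.128.0/18 -> CORE

yes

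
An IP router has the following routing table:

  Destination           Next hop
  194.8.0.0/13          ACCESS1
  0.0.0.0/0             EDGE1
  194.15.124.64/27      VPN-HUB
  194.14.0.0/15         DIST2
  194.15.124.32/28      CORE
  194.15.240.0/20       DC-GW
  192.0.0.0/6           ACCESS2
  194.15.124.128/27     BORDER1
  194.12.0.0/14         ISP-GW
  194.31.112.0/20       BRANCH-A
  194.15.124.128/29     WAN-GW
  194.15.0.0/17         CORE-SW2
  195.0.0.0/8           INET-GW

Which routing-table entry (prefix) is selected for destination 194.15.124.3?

Entries matching 194.15.124.3:
  0.0.0.0/0 (default, matches everything)
  192.0.0.0/6 (192.0.0.0 - 195.255.255.255)
  194.8.0.0/13 (194.8.0.0 - 194.15.255.255)
  194.12.0.0/14 (194.12.0.0 - 194.15.255.255)
  194.14.0.0/15 (194.14.0.0 - 194.15.255.255)
  194.15.0.0/17 (194.15.0.0 - 194.15.127.255)
Most specific is 194.15.0.0/17.

194.15.0.0/17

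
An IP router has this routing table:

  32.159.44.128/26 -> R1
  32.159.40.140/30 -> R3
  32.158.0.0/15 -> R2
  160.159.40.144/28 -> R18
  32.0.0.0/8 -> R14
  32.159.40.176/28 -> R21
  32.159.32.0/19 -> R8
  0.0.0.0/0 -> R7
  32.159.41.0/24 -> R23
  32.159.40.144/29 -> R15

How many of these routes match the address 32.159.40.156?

Prefixes containing 32.159.40.156:
  0.0.0.0/0 (default, matches everything)
  32.0.0.0/8 (32.0.0.0 - 32.255.255.255)
  32.158.0.0/15 (32.158.0.0 - 32.159.255.255)
  32.159.32.0/19 (32.159.32.0 - 32.159.63.255)
Total matching entries: 4.

4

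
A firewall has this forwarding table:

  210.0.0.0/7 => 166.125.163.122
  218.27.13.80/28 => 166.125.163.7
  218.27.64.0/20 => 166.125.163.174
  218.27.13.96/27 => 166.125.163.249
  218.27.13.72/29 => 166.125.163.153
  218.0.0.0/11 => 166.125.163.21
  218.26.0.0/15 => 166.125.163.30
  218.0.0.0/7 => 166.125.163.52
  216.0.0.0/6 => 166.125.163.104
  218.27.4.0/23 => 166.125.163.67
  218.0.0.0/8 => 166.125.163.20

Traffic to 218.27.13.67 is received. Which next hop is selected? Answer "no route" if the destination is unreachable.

Routes whose prefix contains 218.27.13.67:
  216.0.0.0/6 (216.0.0.0 - 219.255.255.255) -> 166.125.163.104
  218.0.0.0/7 (218.0.0.0 - 219.255.255.255) -> 166.125.163.52
  218.0.0.0/8 (218.0.0.0 - 218.255.255.255) -> 166.125.163.20
  218.0.0.0/11 (218.0.0.0 - 218.31.255.255) -> 166.125.163.21
  218.26.0.0/15 (218.26.0.0 - 218.27.255.255) -> 166.125.163.30
More-specific entries that do NOT match:
  218.27.13.72/29 (218.27.13.72 - 218.27.13.79) does not contain 218.27.13.67
  218.27.13.80/28 (218.27.13.80 - 218.27.13.95) does not contain 218.27.13.67
  218.27.13.96/27 (218.27.13.96 - 218.27.13.127) does not contain 218.27.13.67
  218.27.4.0/23 (218.27.4.0 - 218.27.5.255) does not contain 218.27.13.67
  218.27.64.0/20 (218.27.64.0 - 218.27.79.255) does not contain 218.27.13.67
Longest matching prefix is /15 -> next hop 166.125.163.30.

166.125.163.30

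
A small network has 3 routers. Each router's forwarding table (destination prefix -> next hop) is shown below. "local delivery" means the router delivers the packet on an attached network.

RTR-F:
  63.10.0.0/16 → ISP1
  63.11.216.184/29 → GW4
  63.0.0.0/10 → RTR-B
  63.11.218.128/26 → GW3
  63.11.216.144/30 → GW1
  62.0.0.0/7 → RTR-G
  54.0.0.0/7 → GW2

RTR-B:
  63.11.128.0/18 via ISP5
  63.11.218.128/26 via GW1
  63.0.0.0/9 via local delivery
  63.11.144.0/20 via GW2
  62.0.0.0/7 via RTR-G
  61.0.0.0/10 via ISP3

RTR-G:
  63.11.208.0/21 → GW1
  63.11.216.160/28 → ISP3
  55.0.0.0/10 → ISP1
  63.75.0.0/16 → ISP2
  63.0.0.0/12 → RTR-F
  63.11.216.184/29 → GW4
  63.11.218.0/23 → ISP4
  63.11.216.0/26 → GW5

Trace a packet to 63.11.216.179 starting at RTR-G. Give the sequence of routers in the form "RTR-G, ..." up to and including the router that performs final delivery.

At RTR-G: longest match for 63.11.216.179 is 63.0.0.0/12 -> RTR-F
At RTR-F: longest match for 63.11.216.179 is 63.0.0.0/10 -> RTR-B
At RTR-B: longest match for 63.11.216.179 is 63.0.0.0/9 -> local delivery

RTR-G, RTR-F, RTR-B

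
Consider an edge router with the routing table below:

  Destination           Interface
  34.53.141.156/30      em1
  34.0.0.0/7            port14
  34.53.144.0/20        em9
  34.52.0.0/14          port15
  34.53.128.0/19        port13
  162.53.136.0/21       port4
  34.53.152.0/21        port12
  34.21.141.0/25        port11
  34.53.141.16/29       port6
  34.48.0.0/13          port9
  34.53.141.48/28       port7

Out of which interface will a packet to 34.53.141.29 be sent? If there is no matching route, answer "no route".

port13

Routes whose prefix contains 34.53.141.29:
  34.0.0.0/7 (34.0.0.0 - 35.255.255.255) -> port14
  34.48.0.0/13 (34.48.0.0 - 34.55.255.255) -> port9
  34.52.0.0/14 (34.52.0.0 - 34.55.255.255) -> port15
  34.53.128.0/19 (34.53.128.0 - 34.53.159.255) -> port13
More-specific entries that do NOT match:
  34.53.141.156/30 (34.53.141.156 - 34.53.141.159) does not contain 34.53.141.29
  34.53.141.16/29 (34.53.141.16 - 34.53.141.23) does not contain 34.53.141.29
  34.53.141.48/28 (34.53.141.48 - 34.53.141.63) does not contain 34.53.141.29
  34.21.141.0/25 (34.21.141.0 - 34.21.141.127) does not contain 34.53.141.29
  162.53.136.0/21 (162.53.136.0 - 162.53.143.255) does not contain 34.53.141.29
  34.53.152.0/21 (34.53.152.0 - 34.53.159.255) does not contain 34.53.141.29
  34.53.144.0/20 (34.53.144.0 - 34.53.159.255) does not contain 34.53.141.29
Longest matching prefix is /19 -> interface port13.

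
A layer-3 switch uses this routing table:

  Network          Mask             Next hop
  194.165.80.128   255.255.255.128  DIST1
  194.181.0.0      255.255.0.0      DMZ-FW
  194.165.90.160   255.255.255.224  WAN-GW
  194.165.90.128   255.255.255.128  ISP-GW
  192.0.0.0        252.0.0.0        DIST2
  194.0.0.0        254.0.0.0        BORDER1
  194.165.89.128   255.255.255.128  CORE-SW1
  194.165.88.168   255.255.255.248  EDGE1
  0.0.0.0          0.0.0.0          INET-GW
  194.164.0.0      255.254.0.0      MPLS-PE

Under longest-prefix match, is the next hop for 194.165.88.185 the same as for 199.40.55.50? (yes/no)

194.165.88.185: longest match 194.164.0.0/15 -> MPLS-PE
199.40.55.50: longest match 0.0.0.0/0 -> INET-GW

no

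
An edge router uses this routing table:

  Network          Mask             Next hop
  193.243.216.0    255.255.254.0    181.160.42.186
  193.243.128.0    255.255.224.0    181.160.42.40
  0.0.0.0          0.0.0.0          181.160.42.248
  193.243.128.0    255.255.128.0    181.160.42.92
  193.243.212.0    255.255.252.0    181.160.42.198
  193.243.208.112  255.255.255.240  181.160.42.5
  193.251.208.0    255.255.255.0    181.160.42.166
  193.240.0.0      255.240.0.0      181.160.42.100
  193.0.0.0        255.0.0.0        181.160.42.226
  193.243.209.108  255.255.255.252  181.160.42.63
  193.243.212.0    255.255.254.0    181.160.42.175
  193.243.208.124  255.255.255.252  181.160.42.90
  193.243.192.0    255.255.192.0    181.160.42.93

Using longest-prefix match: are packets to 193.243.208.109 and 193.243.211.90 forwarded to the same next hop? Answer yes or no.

193.243.208.109: longest match 193.243.192.0/18 -> 181.160.42.93
193.243.211.90: longest match 193.243.192.0/18 -> 181.160.42.93

yes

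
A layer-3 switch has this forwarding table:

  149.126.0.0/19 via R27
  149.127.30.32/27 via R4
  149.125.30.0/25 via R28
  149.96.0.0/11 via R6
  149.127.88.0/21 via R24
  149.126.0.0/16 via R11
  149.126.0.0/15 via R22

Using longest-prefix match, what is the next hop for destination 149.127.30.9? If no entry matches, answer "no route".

Routes whose prefix contains 149.127.30.9:
  149.96.0.0/11 (149.96.0.0 - 149.127.255.255) -> R6
  149.126.0.0/15 (149.126.0.0 - 149.127.255.255) -> R22
More-specific entries that do NOT match:
  149.127.30.32/27 (149.127.30.32 - 149.127.30.63) does not contain 149.127.30.9
  149.125.30.0/25 (149.125.30.0 - 149.125.30.127) does not contain 149.127.30.9
  149.127.88.0/21 (149.127.88.0 - 149.127.95.255) does not contain 149.127.30.9
  149.126.0.0/19 (149.126.0.0 - 149.126.31.255) does not contain 149.127.30.9
  149.126.0.0/16 (149.126.0.0 - 149.126.255.255) does not contain 149.127.30.9
Longest matching prefix is /15 -> next hop R22.

R22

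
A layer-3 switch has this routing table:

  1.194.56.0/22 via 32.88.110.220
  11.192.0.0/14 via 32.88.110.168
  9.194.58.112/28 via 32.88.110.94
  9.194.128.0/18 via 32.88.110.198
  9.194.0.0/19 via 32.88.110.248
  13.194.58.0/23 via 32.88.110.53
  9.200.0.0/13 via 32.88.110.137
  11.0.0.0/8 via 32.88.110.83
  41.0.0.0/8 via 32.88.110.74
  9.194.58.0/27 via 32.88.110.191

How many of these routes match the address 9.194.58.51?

0

No listed prefix contains 9.194.58.51.
Total matching entries: 0.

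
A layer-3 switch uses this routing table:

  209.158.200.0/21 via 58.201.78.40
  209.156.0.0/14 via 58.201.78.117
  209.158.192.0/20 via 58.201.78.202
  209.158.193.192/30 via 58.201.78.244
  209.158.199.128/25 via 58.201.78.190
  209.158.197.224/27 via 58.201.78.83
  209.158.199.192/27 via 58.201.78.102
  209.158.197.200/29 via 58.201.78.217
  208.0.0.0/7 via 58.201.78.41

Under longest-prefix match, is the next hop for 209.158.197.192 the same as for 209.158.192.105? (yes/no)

yes

209.158.197.192: longest match 209.158.192.0/20 -> 58.201.78.202
209.158.192.105: longest match 209.158.192.0/20 -> 58.201.78.202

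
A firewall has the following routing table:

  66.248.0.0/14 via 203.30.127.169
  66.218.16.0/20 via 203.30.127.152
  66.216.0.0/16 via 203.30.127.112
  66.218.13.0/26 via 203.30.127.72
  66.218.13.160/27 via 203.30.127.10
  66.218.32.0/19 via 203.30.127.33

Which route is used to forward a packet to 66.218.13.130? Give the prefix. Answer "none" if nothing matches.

66.218.13.130 is outside every listed prefix and there is no default route.

none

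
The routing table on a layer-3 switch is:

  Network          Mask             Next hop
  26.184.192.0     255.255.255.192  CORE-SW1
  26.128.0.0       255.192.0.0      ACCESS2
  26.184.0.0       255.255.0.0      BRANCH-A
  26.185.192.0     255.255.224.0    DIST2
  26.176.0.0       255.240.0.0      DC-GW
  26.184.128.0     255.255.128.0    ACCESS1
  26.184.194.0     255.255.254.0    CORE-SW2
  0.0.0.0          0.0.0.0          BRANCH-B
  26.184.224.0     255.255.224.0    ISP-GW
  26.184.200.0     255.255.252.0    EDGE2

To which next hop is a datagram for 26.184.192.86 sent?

ACCESS1

Routes whose prefix contains 26.184.192.86:
  0.0.0.0/0 (default, matches everything) -> BRANCH-B
  26.128.0.0/10 (26.128.0.0 - 26.191.255.255) -> ACCESS2
  26.176.0.0/12 (26.176.0.0 - 26.191.255.255) -> DC-GW
  26.184.0.0/16 (26.184.0.0 - 26.184.255.255) -> BRANCH-A
  26.184.128.0/17 (26.184.128.0 - 26.184.255.255) -> ACCESS1
More-specific entries that do NOT match:
  26.184.192.0/26 (26.184.192.0 - 26.184.192.63) does not contain 26.184.192.86
  26.184.194.0/23 (26.184.194.0 - 26.184.195.255) does not contain 26.184.192.86
  26.184.200.0/22 (26.184.200.0 - 26.184.203.255) does not contain 26.184.192.86
  26.185.192.0/19 (26.185.192.0 - 26.185.223.255) does not contain 26.184.192.86
  26.184.224.0/19 (26.184.224.0 - 26.184.255.255) does not contain 26.184.192.86
Longest matching prefix is /17 -> next hop ACCESS1.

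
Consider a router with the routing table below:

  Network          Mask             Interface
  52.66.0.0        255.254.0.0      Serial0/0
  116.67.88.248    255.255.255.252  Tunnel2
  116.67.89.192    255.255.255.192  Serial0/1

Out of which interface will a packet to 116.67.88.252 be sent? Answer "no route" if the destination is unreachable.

No entry's prefix contains 116.67.88.252; there is no default route.

no route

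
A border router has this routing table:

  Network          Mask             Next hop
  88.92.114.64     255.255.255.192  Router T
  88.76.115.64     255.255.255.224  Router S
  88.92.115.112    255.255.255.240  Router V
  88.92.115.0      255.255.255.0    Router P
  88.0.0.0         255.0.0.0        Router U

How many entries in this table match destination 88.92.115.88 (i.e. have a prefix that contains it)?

2

Prefixes containing 88.92.115.88:
  88.0.0.0/8 (88.0.0.0 - 88.255.255.255)
  88.92.115.0/24 (88.92.115.0 - 88.92.115.255)
Total matching entries: 2.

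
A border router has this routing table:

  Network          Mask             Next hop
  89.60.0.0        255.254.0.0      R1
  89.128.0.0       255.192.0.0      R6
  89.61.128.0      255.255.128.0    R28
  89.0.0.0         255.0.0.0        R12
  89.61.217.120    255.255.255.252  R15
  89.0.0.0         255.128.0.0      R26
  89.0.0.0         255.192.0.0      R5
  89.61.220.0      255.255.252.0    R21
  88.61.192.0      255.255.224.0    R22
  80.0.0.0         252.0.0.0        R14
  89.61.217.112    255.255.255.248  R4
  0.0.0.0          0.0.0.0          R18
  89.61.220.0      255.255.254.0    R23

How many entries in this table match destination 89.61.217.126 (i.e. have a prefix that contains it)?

6

Prefixes containing 89.61.217.126:
  0.0.0.0/0 (default, matches everything)
  89.0.0.0/8 (89.0.0.0 - 89.255.255.255)
  89.0.0.0/9 (89.0.0.0 - 89.127.255.255)
  89.0.0.0/10 (89.0.0.0 - 89.63.255.255)
  89.60.0.0/15 (89.60.0.0 - 89.61.255.255)
  89.61.128.0/17 (89.61.128.0 - 89.61.255.255)
Total matching entries: 6.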